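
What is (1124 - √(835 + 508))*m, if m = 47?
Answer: 52828 - 47*√1343 ≈ 51106.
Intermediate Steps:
(1124 - √(835 + 508))*m = (1124 - √(835 + 508))*47 = (1124 - √1343)*47 = 52828 - 47*√1343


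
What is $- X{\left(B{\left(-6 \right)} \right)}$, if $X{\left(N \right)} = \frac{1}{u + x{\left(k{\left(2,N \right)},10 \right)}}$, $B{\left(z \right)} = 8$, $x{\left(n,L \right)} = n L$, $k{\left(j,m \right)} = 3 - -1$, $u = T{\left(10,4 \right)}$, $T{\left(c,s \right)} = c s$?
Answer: $- \frac{1}{80} \approx -0.0125$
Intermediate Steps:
$u = 40$ ($u = 10 \cdot 4 = 40$)
$k{\left(j,m \right)} = 4$ ($k{\left(j,m \right)} = 3 + 1 = 4$)
$x{\left(n,L \right)} = L n$
$X{\left(N \right)} = \frac{1}{80}$ ($X{\left(N \right)} = \frac{1}{40 + 10 \cdot 4} = \frac{1}{40 + 40} = \frac{1}{80}$)
$- X{\left(B{\left(-6 \right)} \right)} = \left(-1\right) \frac{1}{80} = - \frac{1}{80}$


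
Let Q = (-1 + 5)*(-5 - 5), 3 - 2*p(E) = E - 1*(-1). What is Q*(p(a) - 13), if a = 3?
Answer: 540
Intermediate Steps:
p(E) = 1 - E/2 (p(E) = 3/2 - (E - 1*(-1))/2 = 3/2 - (E + 1)/2 = 3/2 - (1 + E)/2 = 3/2 + (-½ - E/2) = 1 - E/2)
Q = -40 (Q = 4*(-10) = -40)
Q*(p(a) - 13) = -40*((1 - ½*3) - 13) = -40*((1 - 3/2) - 13) = -40*(-½ - 13) = -40*(-27/2) = 540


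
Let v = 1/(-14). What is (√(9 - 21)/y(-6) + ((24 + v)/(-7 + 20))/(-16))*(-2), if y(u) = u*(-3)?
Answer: 335/1456 - 2*I*√3/9 ≈ 0.23008 - 0.3849*I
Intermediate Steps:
y(u) = -3*u
v = -1/14 ≈ -0.071429
(√(9 - 21)/y(-6) + ((24 + v)/(-7 + 20))/(-16))*(-2) = (√(9 - 21)/((-3*(-6))) + ((24 - 1/14)/(-7 + 20))/(-16))*(-2) = (√(-12)/18 + ((335/14)/13)*(-1/16))*(-2) = ((2*I*√3)*(1/18) + ((335/14)*(1/13))*(-1/16))*(-2) = (I*√3/9 + (335/182)*(-1/16))*(-2) = (I*√3/9 - 335/2912)*(-2) = (-335/2912 + I*√3/9)*(-2) = 335/1456 - 2*I*√3/9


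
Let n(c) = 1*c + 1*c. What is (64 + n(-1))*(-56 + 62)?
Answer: 372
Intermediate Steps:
n(c) = 2*c (n(c) = c + c = 2*c)
(64 + n(-1))*(-56 + 62) = (64 + 2*(-1))*(-56 + 62) = (64 - 2)*6 = 62*6 = 372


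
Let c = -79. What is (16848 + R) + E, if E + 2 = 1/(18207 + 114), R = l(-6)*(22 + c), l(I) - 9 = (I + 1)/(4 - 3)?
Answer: 304458379/18321 ≈ 16618.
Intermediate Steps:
l(I) = 10 + I (l(I) = 9 + (I + 1)/(4 - 3) = 9 + (1 + I)/1 = 9 + (1 + I)*1 = 9 + (1 + I) = 10 + I)
R = -228 (R = (10 - 6)*(22 - 79) = 4*(-57) = -228)
E = -36641/18321 (E = -2 + 1/(18207 + 114) = -2 + 1/18321 = -36641/18321 ≈ -1.9999)
(16848 + R) + E = (16848 - 228) - 36641/18321 = 16620 - 36641/18321 = 304458379/18321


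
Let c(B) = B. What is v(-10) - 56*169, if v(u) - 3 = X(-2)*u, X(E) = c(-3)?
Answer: -9431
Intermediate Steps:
X(E) = -3
v(u) = 3 - 3*u
v(-10) - 56*169 = (3 - 3*(-10)) - 56*169 = (3 + 30) - 9464 = 33 - 9464 = -9431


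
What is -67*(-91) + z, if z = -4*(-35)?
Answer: 6237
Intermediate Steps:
z = 140
-67*(-91) + z = -67*(-91) + 140 = 6097 + 140 = 6237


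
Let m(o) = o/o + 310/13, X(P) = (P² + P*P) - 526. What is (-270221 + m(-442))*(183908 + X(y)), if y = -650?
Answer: -3612243194100/13 ≈ -2.7786e+11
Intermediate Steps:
X(P) = -526 + 2*P² (X(P) = (P² + P²) - 526 = 2*P² - 526 = -526 + 2*P²)
m(o) = 323/13 (m(o) = 1 + 310*(1/13) = 1 + 310/13 = 323/13)
(-270221 + m(-442))*(183908 + X(y)) = (-270221 + 323/13)*(183908 + (-526 + 2*(-650)²)) = -3512550*(183908 + (-526 + 2*422500))/13 = -3512550*(183908 + (-526 + 845000))/13 = -3512550*(183908 + 844474)/13 = -3512550/13*1028382 = -3612243194100/13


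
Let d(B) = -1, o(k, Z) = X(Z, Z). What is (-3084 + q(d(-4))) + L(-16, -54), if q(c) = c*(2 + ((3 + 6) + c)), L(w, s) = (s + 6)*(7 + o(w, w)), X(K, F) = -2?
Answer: -3334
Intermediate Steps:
o(k, Z) = -2
L(w, s) = 30 + 5*s (L(w, s) = (s + 6)*(7 - 2) = (6 + s)*5 = 30 + 5*s)
q(c) = c*(11 + c) (q(c) = c*(2 + (9 + c)) = c*(11 + c))
(-3084 + q(d(-4))) + L(-16, -54) = (-3084 - (11 - 1)) + (30 + 5*(-54)) = (-3084 - 1*10) + (30 - 270) = (-3084 - 10) - 240 = -3094 - 240 = -3334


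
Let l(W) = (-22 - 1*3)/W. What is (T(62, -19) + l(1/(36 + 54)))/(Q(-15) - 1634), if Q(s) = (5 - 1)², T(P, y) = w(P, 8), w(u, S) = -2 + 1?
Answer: 2251/1618 ≈ 1.3912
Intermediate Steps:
w(u, S) = -1
T(P, y) = -1
Q(s) = 16 (Q(s) = 4² = 16)
l(W) = -25/W (l(W) = (-22 - 3)/W = -25/W)
(T(62, -19) + l(1/(36 + 54)))/(Q(-15) - 1634) = (-1 - 25/(1/(36 + 54)))/(16 - 1634) = (-1 - 25/(1/90))/(-1618) = (-1 - 25/1/90)*(-1/1618) = (-1 - 25*90)*(-1/1618) = (-1 - 2250)*(-1/1618) = -2251*(-1/1618) = 2251/1618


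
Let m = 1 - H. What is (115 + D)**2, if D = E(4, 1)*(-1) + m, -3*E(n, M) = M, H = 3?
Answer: 115600/9 ≈ 12844.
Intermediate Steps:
E(n, M) = -M/3
m = -2 (m = 1 - 1*3 = 1 - 3 = -2)
D = -5/3 (D = -1/3*1*(-1) - 2 = -1/3*(-1) - 2 = 1/3 - 2 = -5/3 ≈ -1.6667)
(115 + D)**2 = (115 - 5/3)**2 = (340/3)**2 = 115600/9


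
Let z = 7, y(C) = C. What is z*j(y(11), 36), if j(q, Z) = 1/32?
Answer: 7/32 ≈ 0.21875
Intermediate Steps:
j(q, Z) = 1/32
z*j(y(11), 36) = 7*(1/32) = 7/32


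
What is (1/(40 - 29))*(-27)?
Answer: -27/11 ≈ -2.4545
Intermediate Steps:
(1/(40 - 29))*(-27) = (1/11)*(-27) = -27/11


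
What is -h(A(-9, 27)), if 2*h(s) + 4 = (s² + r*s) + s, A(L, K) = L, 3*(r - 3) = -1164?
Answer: -3533/2 ≈ -1766.5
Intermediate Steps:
r = -385 (r = 3 + (⅓)*(-1164) = 3 - 388 = -385)
h(s) = -2 + s²/2 - 192*s (h(s) = -2 + ((s² - 385*s) + s)/2 = -2 + (s² - 384*s)/2 = -2 + (s²/2 - 192*s) = -2 + s²/2 - 192*s)
-h(A(-9, 27)) = -(-2 + (½)*(-9)² - 192*(-9)) = -(-2 + (½)*81 + 1728) = -(-2 + 81/2 + 1728) = -1*3533/2 = -3533/2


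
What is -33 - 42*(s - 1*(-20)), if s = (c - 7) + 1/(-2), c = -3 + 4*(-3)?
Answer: 72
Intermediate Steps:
c = -15 (c = -3 - 12 = -15)
s = -45/2 (s = (-15 - 7) + 1/(-2) = -22 - 1/2 = -45/2 ≈ -22.500)
-33 - 42*(s - 1*(-20)) = -33 - 42*(-45/2 - 1*(-20)) = -33 - 42*(-45/2 + 20) = -33 - 42*(-5/2) = -33 + 105 = 72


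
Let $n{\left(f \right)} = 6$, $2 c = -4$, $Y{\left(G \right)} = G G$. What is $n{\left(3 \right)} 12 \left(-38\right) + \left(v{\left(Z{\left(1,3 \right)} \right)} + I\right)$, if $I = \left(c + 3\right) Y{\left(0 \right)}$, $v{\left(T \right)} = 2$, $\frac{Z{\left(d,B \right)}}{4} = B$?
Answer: $-2734$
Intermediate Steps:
$Z{\left(d,B \right)} = 4 B$
$Y{\left(G \right)} = G^{2}$
$c = -2$ ($c = \frac{1}{2} \left(-4\right) = -2$)
$I = 0$ ($I = \left(-2 + 3\right) 0^{2} = 1 \cdot 0 = 0$)
$n{\left(3 \right)} 12 \left(-38\right) + \left(v{\left(Z{\left(1,3 \right)} \right)} + I\right) = 6 \cdot 12 \left(-38\right) + \left(2 + 0\right) = 72 \left(-38\right) + 2 = -2736 + 2 = -2734$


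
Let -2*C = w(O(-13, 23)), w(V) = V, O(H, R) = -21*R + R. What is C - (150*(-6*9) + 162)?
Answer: 8168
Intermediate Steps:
O(H, R) = -20*R
C = 230 (C = -(-10)*23 = -1/2*(-460) = 230)
C - (150*(-6*9) + 162) = 230 - (150*(-6*9) + 162) = 230 - (150*(-54) + 162) = 230 - (-8100 + 162) = 230 - 1*(-7938) = 230 + 7938 = 8168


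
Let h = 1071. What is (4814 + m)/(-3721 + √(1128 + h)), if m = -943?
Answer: -14403991/13843642 - 3871*√2199/13843642 ≈ -1.0536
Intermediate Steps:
(4814 + m)/(-3721 + √(1128 + h)) = (4814 - 943)/(-3721 + √(1128 + 1071)) = 3871/(-3721 + √2199)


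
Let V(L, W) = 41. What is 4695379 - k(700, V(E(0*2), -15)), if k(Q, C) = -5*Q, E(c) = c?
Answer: 4698879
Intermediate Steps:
4695379 - k(700, V(E(0*2), -15)) = 4695379 - (-5)*700 = 4695379 - 1*(-3500) = 4695379 + 3500 = 4698879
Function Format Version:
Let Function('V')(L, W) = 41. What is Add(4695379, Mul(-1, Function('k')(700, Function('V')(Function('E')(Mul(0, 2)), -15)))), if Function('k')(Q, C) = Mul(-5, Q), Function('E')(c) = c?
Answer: 4698879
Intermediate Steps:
Add(4695379, Mul(-1, Function('k')(700, Function('V')(Function('E')(Mul(0, 2)), -15)))) = Add(4695379, Mul(-1, Mul(-5, 700))) = Add(4695379, Mul(-1, -3500)) = Add(4695379, 3500) = 4698879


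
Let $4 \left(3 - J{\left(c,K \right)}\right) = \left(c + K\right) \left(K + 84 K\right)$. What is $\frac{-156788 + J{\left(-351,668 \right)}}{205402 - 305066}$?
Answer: $\frac{582075}{12458} \approx 46.723$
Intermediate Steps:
$J{\left(c,K \right)} = 3 - \frac{85 K \left(K + c\right)}{4}$ ($J{\left(c,K \right)} = 3 - \frac{\left(c + K\right) \left(K + 84 K\right)}{4} = 3 - \frac{\left(K + c\right) 85 K}{4} = 3 - \frac{85 K \left(K + c\right)}{4}$)
$\frac{-156788 + J{\left(-351,668 \right)}}{205402 - 305066} = \frac{-156788 - \left(-3 - 4982445 + 9482260\right)}{205402 - 305066} = \frac{-156788 + \left(3 - 9482260 + 4982445\right)}{-99664} = \left(-156788 + \left(3 - 9482260 + 4982445\right)\right) \left(- \frac{1}{99664}\right) = \left(-156788 - 4499812\right) \left(- \frac{1}{99664}\right) = \left(-4656600\right) \left(- \frac{1}{99664}\right) = \frac{582075}{12458}$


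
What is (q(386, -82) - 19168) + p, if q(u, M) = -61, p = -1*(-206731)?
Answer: 187502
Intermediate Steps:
p = 206731
(q(386, -82) - 19168) + p = (-61 - 19168) + 206731 = -19229 + 206731 = 187502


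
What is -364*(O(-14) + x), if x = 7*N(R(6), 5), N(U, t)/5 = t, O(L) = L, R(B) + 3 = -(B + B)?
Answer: -58604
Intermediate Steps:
R(B) = -3 - 2*B (R(B) = -3 - (B + B) = -3 - 2*B)
N(U, t) = 5*t
x = 175 (x = 7*(5*5) = 7*25 = 175)
-364*(O(-14) + x) = -364*(-14 + 175) = -364*161 = -58604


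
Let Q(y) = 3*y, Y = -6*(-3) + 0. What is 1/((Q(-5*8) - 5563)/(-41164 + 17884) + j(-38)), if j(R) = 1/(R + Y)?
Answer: 23280/4519 ≈ 5.1516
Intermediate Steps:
Y = 18 (Y = 18 + 0 = 18)
j(R) = 1/(18 + R) (j(R) = 1/(R + 18) = 1/(18 + R))
1/((Q(-5*8) - 5563)/(-41164 + 17884) + j(-38)) = 1/((3*(-5*8) - 5563)/(-41164 + 17884) + 1/(18 - 38)) = 1/((3*(-40) - 5563)/(-23280) + 1/(-20)) = 1/((-120 - 5563)*(-1/23280) - 1/20) = 1/(-5683*(-1/23280) - 1/20) = 1/(5683/23280 - 1/20) = 1/(4519/23280) = 23280/4519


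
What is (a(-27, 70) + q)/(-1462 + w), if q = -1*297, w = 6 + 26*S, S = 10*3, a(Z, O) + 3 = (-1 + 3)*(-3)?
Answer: 153/338 ≈ 0.45266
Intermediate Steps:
a(Z, O) = -9 (a(Z, O) = -3 + (-1 + 3)*(-3) = -3 + 2*(-3) = -3 - 6 = -9)
S = 30
w = 786 (w = 6 + 26*30 = 6 + 780 = 786)
q = -297
(a(-27, 70) + q)/(-1462 + w) = (-9 - 297)/(-1462 + 786) = -306/(-676) = -306*(-1/676) = 153/338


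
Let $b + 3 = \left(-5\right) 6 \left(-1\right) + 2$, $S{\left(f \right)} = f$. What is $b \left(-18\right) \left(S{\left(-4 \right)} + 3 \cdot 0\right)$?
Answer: $2088$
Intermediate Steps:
$b = 29$ ($b = -3 + \left(\left(-5\right) 6 \left(-1\right) + 2\right) = -3 + \left(\left(-30\right) \left(-1\right) + 2\right) = -3 + \left(30 + 2\right) = -3 + 32 = 29$)
$b \left(-18\right) \left(S{\left(-4 \right)} + 3 \cdot 0\right) = 29 \left(-18\right) \left(-4 + 3 \cdot 0\right) = - 522 \left(-4 + 0\right) = \left(-522\right) \left(-4\right) = 2088$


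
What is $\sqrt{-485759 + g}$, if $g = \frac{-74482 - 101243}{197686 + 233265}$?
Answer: $\frac{i \sqrt{90214637005529834}}{430951} \approx 696.96 i$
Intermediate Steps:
$g = - \frac{175725}{430951} \approx -0.40776$
$\sqrt{-485759 + g} = \sqrt{-485759 - \frac{175725}{430951}} = \sqrt{- \frac{209338502534}{430951}} = \frac{i \sqrt{90214637005529834}}{430951}$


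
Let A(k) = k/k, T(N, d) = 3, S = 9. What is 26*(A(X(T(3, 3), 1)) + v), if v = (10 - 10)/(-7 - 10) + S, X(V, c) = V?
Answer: 260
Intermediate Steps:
v = 9 (v = (10 - 10)/(-7 - 10) + 9 = 0/(-17) + 9 = 0*(-1/17) + 9 = 0 + 9 = 9)
A(k) = 1
26*(A(X(T(3, 3), 1)) + v) = 26*(1 + 9) = 26*10 = 260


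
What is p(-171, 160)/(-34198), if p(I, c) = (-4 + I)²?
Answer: -30625/34198 ≈ -0.89552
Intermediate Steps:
p(-171, 160)/(-34198) = (-4 - 171)²/(-34198) = (-175)²*(-1/34198) = 30625*(-1/34198) = -30625/34198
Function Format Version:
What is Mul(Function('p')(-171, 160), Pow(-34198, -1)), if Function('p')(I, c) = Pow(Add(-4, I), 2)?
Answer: Rational(-30625, 34198) ≈ -0.89552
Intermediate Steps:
Mul(Function('p')(-171, 160), Pow(-34198, -1)) = Mul(Pow(Add(-4, -171), 2), Pow(-34198, -1)) = Mul(Pow(-175, 2), Rational(-1, 34198)) = Mul(30625, Rational(-1, 34198)) = Rational(-30625, 34198)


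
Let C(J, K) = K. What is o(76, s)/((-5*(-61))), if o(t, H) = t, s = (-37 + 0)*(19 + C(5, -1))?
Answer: 76/305 ≈ 0.24918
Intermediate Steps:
s = -666 (s = (-37 + 0)*(19 - 1) = -37*18 = -666)
o(76, s)/((-5*(-61))) = 76/((-5*(-61))) = 76/305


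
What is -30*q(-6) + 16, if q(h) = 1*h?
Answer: 196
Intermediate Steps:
q(h) = h
-30*q(-6) + 16 = -30*(-6) + 16 = 180 + 16 = 196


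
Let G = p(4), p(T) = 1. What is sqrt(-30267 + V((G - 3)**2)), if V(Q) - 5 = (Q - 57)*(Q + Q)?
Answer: I*sqrt(30686) ≈ 175.17*I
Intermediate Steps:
G = 1
V(Q) = 5 + 2*Q*(-57 + Q) (V(Q) = 5 + (Q - 57)*(Q + Q) = 5 + (-57 + Q)*(2*Q) = 5 + 2*Q*(-57 + Q))
sqrt(-30267 + V((G - 3)**2)) = sqrt(-30267 + (5 - 114*(1 - 3)**2 + 2*((1 - 3)**2)**2)) = sqrt(-30267 + (5 - 114*(-2)**2 + 2*((-2)**2)**2)) = sqrt(-30267 + (5 - 114*4 + 2*4**2)) = sqrt(-30267 + (5 - 456 + 2*16)) = sqrt(-30267 + (5 - 456 + 32)) = sqrt(-30267 - 419) = sqrt(-30686) = I*sqrt(30686)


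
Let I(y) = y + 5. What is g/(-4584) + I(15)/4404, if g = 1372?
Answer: -123971/420582 ≈ -0.29476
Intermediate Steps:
I(y) = 5 + y
g/(-4584) + I(15)/4404 = 1372/(-4584) + (5 + 15)/4404 = 1372*(-1/4584) + 20*(1/4404) = -343/1146 + 5/1101 = -123971/420582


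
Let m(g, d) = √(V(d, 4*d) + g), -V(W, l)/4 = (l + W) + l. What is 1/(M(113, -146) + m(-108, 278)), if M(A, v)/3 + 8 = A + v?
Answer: -41/8415 - 2*I*√281/8415 ≈ -0.0048723 - 0.0039841*I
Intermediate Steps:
V(W, l) = -8*l - 4*W (V(W, l) = -4*((l + W) + l) = -4*((W + l) + l) = -4*(W + 2*l) = -8*l - 4*W)
M(A, v) = -24 + 3*A + 3*v (M(A, v) = -24 + 3*(A + v) = -24 + (3*A + 3*v) = -24 + 3*A + 3*v)
m(g, d) = √(g - 36*d) (m(g, d) = √((-32*d - 4*d) + g) = √(-36*d + g) = √(g - 36*d))
1/(M(113, -146) + m(-108, 278)) = 1/((-24 + 3*113 + 3*(-146)) + √(-108 - 36*278)) = 1/((-24 + 339 - 438) + √(-108 - 10008)) = 1/(-123 + √(-10116)) = 1/(-123 + 6*I*√281)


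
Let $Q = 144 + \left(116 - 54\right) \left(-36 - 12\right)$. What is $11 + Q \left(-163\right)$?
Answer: $461627$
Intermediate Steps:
$Q = -2832$ ($Q = 144 + 62 \left(-48\right) = 144 - 2976 = -2832$)
$11 + Q \left(-163\right) = 11 - -461616 = 11 + 461616 = 461627$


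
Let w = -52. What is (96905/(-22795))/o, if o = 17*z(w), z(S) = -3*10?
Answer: 19381/2325090 ≈ 0.0083356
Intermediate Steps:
z(S) = -30
o = -510 (o = 17*(-30) = -510)
(96905/(-22795))/o = (96905/(-22795))/(-510) = (96905*(-1/22795))*(-1/510) = -19381/4559*(-1/510) = 19381/2325090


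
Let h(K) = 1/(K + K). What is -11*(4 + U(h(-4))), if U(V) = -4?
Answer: 0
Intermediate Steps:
h(K) = 1/(2*K)
-11*(4 + U(h(-4))) = -11*(4 - 4) = -11*0 = 0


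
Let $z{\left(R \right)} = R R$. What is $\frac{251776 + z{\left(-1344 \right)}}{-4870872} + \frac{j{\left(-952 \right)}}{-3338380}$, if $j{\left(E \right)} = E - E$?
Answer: $- \frac{257264}{608859} \approx -0.42253$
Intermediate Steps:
$z{\left(R \right)} = R^{2}$
$j{\left(E \right)} = 0$
$\frac{251776 + z{\left(-1344 \right)}}{-4870872} + \frac{j{\left(-952 \right)}}{-3338380} = \frac{251776 + \left(-1344\right)^{2}}{-4870872} + \frac{0}{-3338380} = \left(251776 + 1806336\right) \left(- \frac{1}{4870872}\right) + 0 \left(- \frac{1}{3338380}\right) = 2058112 \left(- \frac{1}{4870872}\right) + 0 = - \frac{257264}{608859} + 0 = - \frac{257264}{608859}$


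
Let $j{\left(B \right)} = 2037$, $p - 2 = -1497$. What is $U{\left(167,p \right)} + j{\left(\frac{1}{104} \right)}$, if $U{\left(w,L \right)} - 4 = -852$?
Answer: $1189$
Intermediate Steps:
$p = -1495$ ($p = 2 - 1497 = -1495$)
$U{\left(w,L \right)} = -848$ ($U{\left(w,L \right)} = 4 - 852 = -848$)
$U{\left(167,p \right)} + j{\left(\frac{1}{104} \right)} = -848 + 2037 = 1189$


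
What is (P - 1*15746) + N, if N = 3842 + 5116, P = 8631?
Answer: 1843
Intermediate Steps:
N = 8958
(P - 1*15746) + N = (8631 - 1*15746) + 8958 = (8631 - 15746) + 8958 = -7115 + 8958 = 1843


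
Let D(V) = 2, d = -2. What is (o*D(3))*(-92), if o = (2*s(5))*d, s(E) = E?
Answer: 3680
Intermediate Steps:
o = -20 (o = (2*5)*(-2) = 10*(-2) = -20)
(o*D(3))*(-92) = -20*2*(-92) = -40*(-92) = 3680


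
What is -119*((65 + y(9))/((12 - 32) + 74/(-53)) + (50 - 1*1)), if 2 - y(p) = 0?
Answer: -884255/162 ≈ -5458.4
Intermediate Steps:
y(p) = 2 (y(p) = 2 - 1*0 = 2 + 0 = 2)
-119*((65 + y(9))/((12 - 32) + 74/(-53)) + (50 - 1*1)) = -119*((65 + 2)/((12 - 32) + 74/(-53)) + (50 - 1*1)) = -119*(67/(-20 + 74*(-1/53)) + (50 - 1)) = -119*(67/(-20 - 74/53) + 49) = -119*(67/(-1134/53) + 49) = -119*(67*(-53/1134) + 49) = -119*(-3551/1134 + 49) = -119*52015/1134 = -884255/162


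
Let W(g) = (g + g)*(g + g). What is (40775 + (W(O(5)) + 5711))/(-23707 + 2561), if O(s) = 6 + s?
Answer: -23485/10573 ≈ -2.2212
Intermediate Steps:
W(g) = 4*g**2 (W(g) = (2*g)*(2*g) = 4*g**2)
(40775 + (W(O(5)) + 5711))/(-23707 + 2561) = (40775 + (4*(6 + 5)**2 + 5711))/(-23707 + 2561) = (40775 + (4*11**2 + 5711))/(-21146) = (40775 + (4*121 + 5711))*(-1/21146) = (40775 + (484 + 5711))*(-1/21146) = (40775 + 6195)*(-1/21146) = 46970*(-1/21146) = -23485/10573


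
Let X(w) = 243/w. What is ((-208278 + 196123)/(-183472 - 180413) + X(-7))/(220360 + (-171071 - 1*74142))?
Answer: 1039282/744769851 ≈ 0.0013954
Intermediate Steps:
((-208278 + 196123)/(-183472 - 180413) + X(-7))/(220360 + (-171071 - 1*74142)) = ((-208278 + 196123)/(-183472 - 180413) + 243/(-7))/(220360 + (-171071 - 1*74142)) = (-12155/(-363885) + 243*(-⅐))/(220360 + (-171071 - 74142)) = (-12155*(-1/363885) - 243/7)/(220360 - 245213) = (143/4281 - 243/7)/(-24853) = -1039282/29967*(-1/24853) = 1039282/744769851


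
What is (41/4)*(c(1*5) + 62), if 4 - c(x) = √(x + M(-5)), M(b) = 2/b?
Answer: 1353/2 - 41*√115/20 ≈ 654.52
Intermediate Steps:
c(x) = 4 - √(-⅖ + x) (c(x) = 4 - √(x + 2/(-5)) = 4 - √(x + 2*(-⅕)) = 4 - √(x - ⅖) = 4 - √(-⅖ + x))
(41/4)*(c(1*5) + 62) = (41/4)*((4 - √(-10 + 25*(1*5))/5) + 62) = (41*(¼))*((4 - √(-10 + 25*5)/5) + 62) = 41*((4 - √(-10 + 125)/5) + 62)/4 = 41*((4 - √115/5) + 62)/4 = 41*(66 - √115/5)/4 = 1353/2 - 41*√115/20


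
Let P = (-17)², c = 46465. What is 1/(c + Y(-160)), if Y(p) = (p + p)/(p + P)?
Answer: 129/5993665 ≈ 2.1523e-5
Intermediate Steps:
P = 289
Y(p) = 2*p/(289 + p) (Y(p) = (p + p)/(p + 289) = (2*p)/(289 + p) = 2*p/(289 + p))
1/(c + Y(-160)) = 1/(46465 + 2*(-160)/(289 - 160)) = 1/(46465 + 2*(-160)/129) = 1/(46465 + 2*(-160)*(1/129)) = 1/(46465 - 320/129) = 1/(5993665/129) = 129/5993665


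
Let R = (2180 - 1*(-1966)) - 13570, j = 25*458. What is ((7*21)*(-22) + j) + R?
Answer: -1208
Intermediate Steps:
j = 11450
R = -9424 (R = (2180 + 1966) - 13570 = 4146 - 13570 = -9424)
((7*21)*(-22) + j) + R = ((7*21)*(-22) + 11450) - 9424 = (147*(-22) + 11450) - 9424 = (-3234 + 11450) - 9424 = 8216 - 9424 = -1208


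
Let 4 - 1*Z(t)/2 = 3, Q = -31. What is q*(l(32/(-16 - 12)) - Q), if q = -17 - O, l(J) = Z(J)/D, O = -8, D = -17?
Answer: -4725/17 ≈ -277.94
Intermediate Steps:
Z(t) = 2 (Z(t) = 8 - 2*3 = 8 - 6 = 2)
l(J) = -2/17 (l(J) = 2/(-17) = 2*(-1/17) = -2/17)
q = -9 (q = -17 - 1*(-8) = -17 + 8 = -9)
q*(l(32/(-16 - 12)) - Q) = -9*(-2/17 - 1*(-31)) = -9*(-2/17 + 31) = -9*525/17 = -4725/17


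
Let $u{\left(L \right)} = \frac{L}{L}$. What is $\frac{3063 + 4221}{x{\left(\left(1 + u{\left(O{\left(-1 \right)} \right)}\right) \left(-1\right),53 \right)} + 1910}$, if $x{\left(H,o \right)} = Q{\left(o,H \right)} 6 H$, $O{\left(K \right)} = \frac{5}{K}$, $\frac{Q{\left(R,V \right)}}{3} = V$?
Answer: $\frac{3642}{991} \approx 3.6751$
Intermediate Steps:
$Q{\left(R,V \right)} = 3 V$
$u{\left(L \right)} = 1$
$x{\left(H,o \right)} = 18 H^{2}$ ($x{\left(H,o \right)} = 3 H 6 H = 18 H H = 18 H^{2}$)
$\frac{3063 + 4221}{x{\left(\left(1 + u{\left(O{\left(-1 \right)} \right)}\right) \left(-1\right),53 \right)} + 1910} = \frac{3063 + 4221}{18 \left(\left(1 + 1\right) \left(-1\right)\right)^{2} + 1910} = \frac{7284}{18 \left(2 \left(-1\right)\right)^{2} + 1910} = \frac{7284}{18 \left(-2\right)^{2} + 1910} = \frac{7284}{18 \cdot 4 + 1910} = \frac{7284}{72 + 1910} = \frac{7284}{1982} = 7284 \cdot \frac{1}{1982} = \frac{3642}{991}$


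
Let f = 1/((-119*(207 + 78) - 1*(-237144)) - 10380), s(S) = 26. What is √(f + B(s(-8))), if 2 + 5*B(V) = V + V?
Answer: √371907560859/192849 ≈ 3.1623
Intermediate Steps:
B(V) = -⅖ + 2*V/5 (B(V) = -⅖ + (V + V)/5 = -⅖ + (2*V)/5 = -⅖ + 2*V/5)
f = 1/192849 (f = 1/((-119*285 + 237144) - 10380) = 1/((-33915 + 237144) - 10380) = 1/(203229 - 10380) = 1/192849 ≈ 5.1854e-6)
√(f + B(s(-8))) = √(1/192849 + (-⅖ + (⅖)*26)) = √(1/192849 + (-⅖ + 52/5)) = √(1/192849 + 10) = √(1928491/192849) = √371907560859/192849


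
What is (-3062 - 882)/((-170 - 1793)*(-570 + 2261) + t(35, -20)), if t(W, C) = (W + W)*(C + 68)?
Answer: 3944/3316073 ≈ 0.0011894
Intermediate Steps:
t(W, C) = 2*W*(68 + C) (t(W, C) = (2*W)*(68 + C) = 2*W*(68 + C))
(-3062 - 882)/((-170 - 1793)*(-570 + 2261) + t(35, -20)) = (-3062 - 882)/((-170 - 1793)*(-570 + 2261) + 2*35*(68 - 20)) = -3944/(-1963*1691 + 2*35*48) = -3944/(-3319433 + 3360) = -3944/(-3316073) = -3944*(-1/3316073) = 3944/3316073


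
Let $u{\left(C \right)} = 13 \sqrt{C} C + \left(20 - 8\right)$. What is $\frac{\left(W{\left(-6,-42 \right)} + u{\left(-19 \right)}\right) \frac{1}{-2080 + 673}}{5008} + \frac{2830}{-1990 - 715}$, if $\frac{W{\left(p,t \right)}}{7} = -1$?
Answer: $- \frac{3988183601}{3812024496} + \frac{247 i \sqrt{19}}{7046256} \approx -1.0462 + 0.0001528 i$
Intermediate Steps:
$W{\left(p,t \right)} = -7$ ($W{\left(p,t \right)} = 7 \left(-1\right) = -7$)
$u{\left(C \right)} = 12 + 13 C^{\frac{3}{2}}$ ($u{\left(C \right)} = 13 C^{\frac{3}{2}} + 12 = 12 + 13 C^{\frac{3}{2}}$)
$\frac{\left(W{\left(-6,-42 \right)} + u{\left(-19 \right)}\right) \frac{1}{-2080 + 673}}{5008} + \frac{2830}{-1990 - 715} = \frac{\left(-7 + \left(12 + 13 \left(-19\right)^{\frac{3}{2}}\right)\right) \frac{1}{-2080 + 673}}{5008} + \frac{2830}{-1990 - 715} = \frac{-7 + \left(12 + 13 \left(- 19 i \sqrt{19}\right)\right)}{-1407} \cdot \frac{1}{5008} + \frac{2830}{-1990 - 715} = \left(-7 + \left(12 - 247 i \sqrt{19}\right)\right) \left(- \frac{1}{1407}\right) \frac{1}{5008} + \frac{2830}{-2705} = \left(5 - 247 i \sqrt{19}\right) \left(- \frac{1}{1407}\right) \frac{1}{5008} + 2830 \left(- \frac{1}{2705}\right) = \left(- \frac{5}{1407} + \frac{247 i \sqrt{19}}{1407}\right) \frac{1}{5008} - \frac{566}{541} = \left(- \frac{5}{7046256} + \frac{247 i \sqrt{19}}{7046256}\right) - \frac{566}{541} = - \frac{3988183601}{3812024496} + \frac{247 i \sqrt{19}}{7046256}$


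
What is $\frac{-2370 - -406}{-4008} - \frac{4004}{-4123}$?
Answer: $\frac{862343}{590178} \approx 1.4612$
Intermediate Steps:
$\frac{-2370 - -406}{-4008} - \frac{4004}{-4123} = \left(-2370 + 406\right) \left(- \frac{1}{4008}\right) - - \frac{572}{589} = \left(-1964\right) \left(- \frac{1}{4008}\right) + \frac{572}{589} = \frac{491}{1002} + \frac{572}{589} = \frac{862343}{590178}$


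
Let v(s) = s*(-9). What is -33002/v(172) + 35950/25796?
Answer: 56685637/2495763 ≈ 22.713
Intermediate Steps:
v(s) = -9*s
-33002/v(172) + 35950/25796 = -33002/((-9*172)) + 35950/25796 = -33002/(-1548) + 35950*(1/25796) = -33002*(-1/1548) + 17975/12898 = 16501/774 + 17975/12898 = 56685637/2495763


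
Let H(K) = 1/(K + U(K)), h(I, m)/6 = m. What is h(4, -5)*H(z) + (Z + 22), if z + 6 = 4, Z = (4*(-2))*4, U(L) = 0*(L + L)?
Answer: 5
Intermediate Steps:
h(I, m) = 6*m
U(L) = 0 (U(L) = 0*(2*L) = 0)
Z = -32 (Z = -8*4 = -32)
z = -2 (z = -6 + 4 = -2)
H(K) = 1/K (H(K) = 1/(K + 0) = 1/K)
h(4, -5)*H(z) + (Z + 22) = (6*(-5))/(-2) + (-32 + 22) = -30*(-½) - 10 = 15 - 10 = 5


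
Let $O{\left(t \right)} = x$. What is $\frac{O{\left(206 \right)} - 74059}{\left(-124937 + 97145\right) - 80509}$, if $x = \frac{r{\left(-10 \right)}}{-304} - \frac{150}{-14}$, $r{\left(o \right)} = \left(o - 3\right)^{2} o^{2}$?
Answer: $\frac{39423263}{57616132} \approx 0.68424$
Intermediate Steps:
$r{\left(o \right)} = o^{2} \left(-3 + o\right)^{2}$ ($r{\left(o \right)} = \left(-3 + o\right)^{2} o^{2} = o^{2} \left(-3 + o\right)^{2}$)
$x = - \frac{23875}{532}$ ($x = \frac{\left(-10\right)^{2} \left(-3 - 10\right)^{2}}{-304} - \frac{150}{-14} = 100 \left(-13\right)^{2} \left(- \frac{1}{304}\right) - - \frac{75}{7} = 100 \cdot 169 \left(- \frac{1}{304}\right) + \frac{75}{7} = 16900 \left(- \frac{1}{304}\right) + \frac{75}{7} = - \frac{4225}{76} + \frac{75}{7} = - \frac{23875}{532} \approx -44.878$)
$O{\left(t \right)} = - \frac{23875}{532}$
$\frac{O{\left(206 \right)} - 74059}{\left(-124937 + 97145\right) - 80509} = \frac{- \frac{23875}{532} - 74059}{\left(-124937 + 97145\right) - 80509} = - \frac{39423263}{532 \left(-27792 - 80509\right)} = - \frac{39423263}{532 \left(-108301\right)} = \left(- \frac{39423263}{532}\right) \left(- \frac{1}{108301}\right) = \frac{39423263}{57616132}$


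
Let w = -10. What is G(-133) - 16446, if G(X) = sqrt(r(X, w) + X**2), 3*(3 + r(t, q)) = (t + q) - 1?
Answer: -16446 + sqrt(17638) ≈ -16313.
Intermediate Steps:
r(t, q) = -10/3 + q/3 + t/3 (r(t, q) = -3 + ((t + q) - 1)/3 = -3 + ((q + t) - 1)/3 = -3 + (-1 + q + t)/3 = -3 + (-1/3 + q/3 + t/3) = -10/3 + q/3 + t/3)
G(X) = sqrt(-20/3 + X**2 + X/3) (G(X) = sqrt((-10/3 + (1/3)*(-10) + X/3) + X**2) = sqrt((-10/3 - 10/3 + X/3) + X**2) = sqrt((-20/3 + X/3) + X**2) = sqrt(-20/3 + X**2 + X/3))
G(-133) - 16446 = sqrt(-60 + 3*(-133) + 9*(-133)**2)/3 - 16446 = sqrt(-60 - 399 + 9*17689)/3 - 16446 = sqrt(-60 - 399 + 159201)/3 - 16446 = sqrt(158742)/3 - 16446 = (3*sqrt(17638))/3 - 16446 = sqrt(17638) - 16446 = -16446 + sqrt(17638)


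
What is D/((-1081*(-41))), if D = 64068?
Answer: 64068/44321 ≈ 1.4455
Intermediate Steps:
D/((-1081*(-41))) = 64068/((-1081*(-41))) = 64068/44321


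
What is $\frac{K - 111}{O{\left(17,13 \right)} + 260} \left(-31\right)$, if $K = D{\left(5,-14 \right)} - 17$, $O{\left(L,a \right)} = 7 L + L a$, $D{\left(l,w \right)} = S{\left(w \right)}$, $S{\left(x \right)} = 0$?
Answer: $\frac{496}{75} \approx 6.6133$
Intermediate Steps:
$D{\left(l,w \right)} = 0$
$K = -17$ ($K = 0 - 17 = -17$)
$\frac{K - 111}{O{\left(17,13 \right)} + 260} \left(-31\right) = \frac{-17 - 111}{17 \left(7 + 13\right) + 260} \left(-31\right) = - \frac{128}{17 \cdot 20 + 260} \left(-31\right) = - \frac{128}{340 + 260} \left(-31\right) = - \frac{128}{600} \left(-31\right) = \left(-128\right) \frac{1}{600} \left(-31\right) = \left(- \frac{16}{75}\right) \left(-31\right) = \frac{496}{75}$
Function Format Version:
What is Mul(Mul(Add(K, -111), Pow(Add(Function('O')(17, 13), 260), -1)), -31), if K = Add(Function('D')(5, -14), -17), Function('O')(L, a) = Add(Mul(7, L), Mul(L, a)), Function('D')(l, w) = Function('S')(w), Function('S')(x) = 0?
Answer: Rational(496, 75) ≈ 6.6133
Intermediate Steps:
Function('D')(l, w) = 0
K = -17 (K = Add(0, -17) = -17)
Mul(Mul(Add(K, -111), Pow(Add(Function('O')(17, 13), 260), -1)), -31) = Mul(Mul(Add(-17, -111), Pow(Add(Mul(17, Add(7, 13)), 260), -1)), -31) = Mul(Mul(-128, Pow(Add(Mul(17, 20), 260), -1)), -31) = Mul(Mul(-128, Pow(Add(340, 260), -1)), -31) = Mul(Mul(-128, Pow(600, -1)), -31) = Mul(Mul(-128, Rational(1, 600)), -31) = Mul(Rational(-16, 75), -31) = Rational(496, 75)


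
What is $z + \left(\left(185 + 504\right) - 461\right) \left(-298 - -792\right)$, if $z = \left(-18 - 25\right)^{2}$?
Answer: $114481$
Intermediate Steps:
$z = 1849$ ($z = \left(-18 - 25\right)^{2} = \left(-43\right)^{2} = 1849$)
$z + \left(\left(185 + 504\right) - 461\right) \left(-298 - -792\right) = 1849 + \left(\left(185 + 504\right) - 461\right) \left(-298 - -792\right) = 1849 + \left(689 - 461\right) \left(-298 + 792\right) = 1849 + 228 \cdot 494 = 1849 + 112632 = 114481$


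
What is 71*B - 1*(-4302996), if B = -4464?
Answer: 3986052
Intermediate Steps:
71*B - 1*(-4302996) = 71*(-4464) - 1*(-4302996) = -316944 + 4302996 = 3986052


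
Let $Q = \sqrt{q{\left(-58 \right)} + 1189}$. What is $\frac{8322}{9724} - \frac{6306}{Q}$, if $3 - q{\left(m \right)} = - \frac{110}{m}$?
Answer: $\frac{4161}{4862} - \frac{6306 \sqrt{1000877}}{34513} \approx -181.94$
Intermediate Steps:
$q{\left(m \right)} = 3 + \frac{110}{m}$ ($q{\left(m \right)} = 3 - - \frac{110}{m} = 3 + \frac{110}{m}$)
$Q = \frac{\sqrt{1000877}}{29}$ ($Q = \sqrt{\left(3 + \frac{110}{-58}\right) + 1189} = \sqrt{\left(3 + 110 \left(- \frac{1}{58}\right)\right) + 1189} = \sqrt{\left(3 - \frac{55}{29}\right) + 1189} = \sqrt{\frac{32}{29} + 1189} = \sqrt{\frac{34513}{29}} = \frac{\sqrt{1000877}}{29} \approx 34.498$)
$\frac{8322}{9724} - \frac{6306}{Q} = \frac{8322}{9724} - \frac{6306}{\frac{1}{29} \sqrt{1000877}} = 8322 \cdot \frac{1}{9724} - 6306 \frac{\sqrt{1000877}}{34513} = \frac{4161}{4862} - \frac{6306 \sqrt{1000877}}{34513}$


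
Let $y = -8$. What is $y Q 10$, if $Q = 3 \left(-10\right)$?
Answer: $2400$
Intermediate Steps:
$Q = -30$
$y Q 10 = \left(-8\right) \left(-30\right) 10 = 240 \cdot 10 = 2400$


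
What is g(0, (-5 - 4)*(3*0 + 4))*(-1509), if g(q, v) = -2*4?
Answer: 12072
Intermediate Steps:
g(q, v) = -8
g(0, (-5 - 4)*(3*0 + 4))*(-1509) = -8*(-1509) = 12072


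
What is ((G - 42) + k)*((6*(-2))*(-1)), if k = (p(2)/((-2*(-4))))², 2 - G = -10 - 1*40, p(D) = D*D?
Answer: 123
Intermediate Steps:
p(D) = D²
G = 52 (G = 2 - (-10 - 1*40) = 2 - (-10 - 40) = 2 - 1*(-50) = 2 + 50 = 52)
k = ¼ (k = (2²/((-2*(-4))))² = (4/8)² = (4*(⅛))² = (½)² = ¼ ≈ 0.25000)
((G - 42) + k)*((6*(-2))*(-1)) = ((52 - 42) + ¼)*((6*(-2))*(-1)) = (10 + ¼)*(-12*(-1)) = (41/4)*12 = 123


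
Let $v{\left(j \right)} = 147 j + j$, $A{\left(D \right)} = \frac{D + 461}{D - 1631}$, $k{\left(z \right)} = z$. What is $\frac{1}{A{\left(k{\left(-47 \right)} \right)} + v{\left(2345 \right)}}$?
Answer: $\frac{839}{291183133} \approx 2.8813 \cdot 10^{-6}$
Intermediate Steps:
$A{\left(D \right)} = \frac{461 + D}{-1631 + D}$
$v{\left(j \right)} = 148 j$
$\frac{1}{A{\left(k{\left(-47 \right)} \right)} + v{\left(2345 \right)}} = \frac{1}{\frac{461 - 47}{-1631 - 47} + 148 \cdot 2345} = \frac{1}{\frac{1}{-1678} \cdot 414 + 347060} = \frac{1}{\left(- \frac{1}{1678}\right) 414 + 347060} = \frac{1}{- \frac{207}{839} + 347060} = \frac{1}{\frac{291183133}{839}} = \frac{839}{291183133}$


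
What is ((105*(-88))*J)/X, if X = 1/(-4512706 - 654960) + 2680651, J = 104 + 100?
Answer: -216463193408/307837978457 ≈ -0.70317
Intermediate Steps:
J = 204
X = 13852709030565/5167666 (X = 1/(-5167666) + 2680651 = -1/5167666 + 2680651 = 13852709030565/5167666 ≈ 2.6807e+6)
((105*(-88))*J)/X = ((105*(-88))*204)/(13852709030565/5167666) = -9240*204*(5167666/13852709030565) = -1884960*5167666/13852709030565 = -216463193408/307837978457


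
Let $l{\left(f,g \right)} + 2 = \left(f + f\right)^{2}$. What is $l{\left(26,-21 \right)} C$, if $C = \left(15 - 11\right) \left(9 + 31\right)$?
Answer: $432320$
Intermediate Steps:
$l{\left(f,g \right)} = -2 + 4 f^{2}$ ($l{\left(f,g \right)} = -2 + \left(f + f\right)^{2} = -2 + \left(2 f\right)^{2} = -2 + 4 f^{2}$)
$C = 160$ ($C = 4 \cdot 40 = 160$)
$l{\left(26,-21 \right)} C = \left(-2 + 4 \cdot 26^{2}\right) 160 = \left(-2 + 4 \cdot 676\right) 160 = \left(-2 + 2704\right) 160 = 2702 \cdot 160 = 432320$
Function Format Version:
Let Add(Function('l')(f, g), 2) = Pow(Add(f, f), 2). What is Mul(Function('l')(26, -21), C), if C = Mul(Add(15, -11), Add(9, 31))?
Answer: 432320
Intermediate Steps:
Function('l')(f, g) = Add(-2, Mul(4, Pow(f, 2))) (Function('l')(f, g) = Add(-2, Pow(Add(f, f), 2)) = Add(-2, Pow(Mul(2, f), 2)) = Add(-2, Mul(4, Pow(f, 2))))
C = 160 (C = Mul(4, 40) = 160)
Mul(Function('l')(26, -21), C) = Mul(Add(-2, Mul(4, Pow(26, 2))), 160) = Mul(Add(-2, Mul(4, 676)), 160) = Mul(Add(-2, 2704), 160) = Mul(2702, 160) = 432320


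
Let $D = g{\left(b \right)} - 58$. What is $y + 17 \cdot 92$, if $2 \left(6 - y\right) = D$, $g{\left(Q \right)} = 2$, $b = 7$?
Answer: $1598$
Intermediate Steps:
$D = -56$ ($D = 2 - 58 = -56$)
$y = 34$ ($y = 6 - -28 = 6 + 28 = 34$)
$y + 17 \cdot 92 = 34 + 17 \cdot 92 = 34 + 1564 = 1598$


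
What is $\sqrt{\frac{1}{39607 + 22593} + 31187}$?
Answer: $\frac{\sqrt{1206575131422}}{6220} \approx 176.6$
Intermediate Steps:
$\sqrt{\frac{1}{39607 + 22593} + 31187} = \sqrt{\frac{1}{62200} + 31187} = \sqrt{\frac{1939831401}{62200}} = \frac{\sqrt{1206575131422}}{6220}$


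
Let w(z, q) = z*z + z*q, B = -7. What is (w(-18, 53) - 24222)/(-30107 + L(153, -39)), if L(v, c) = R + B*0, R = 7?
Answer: 6213/7525 ≈ 0.82565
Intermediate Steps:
w(z, q) = z**2 + q*z
L(v, c) = 7 (L(v, c) = 7 - 7*0 = 7 + 0 = 7)
(w(-18, 53) - 24222)/(-30107 + L(153, -39)) = (-18*(53 - 18) - 24222)/(-30107 + 7) = (-18*35 - 24222)/(-30100) = (-630 - 24222)*(-1/30100) = -24852*(-1/30100) = 6213/7525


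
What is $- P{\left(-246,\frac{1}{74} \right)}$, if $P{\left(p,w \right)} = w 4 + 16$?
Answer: $- \frac{594}{37} \approx -16.054$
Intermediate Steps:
$P{\left(p,w \right)} = 16 + 4 w$ ($P{\left(p,w \right)} = 4 w + 16 = 16 + 4 w$)
$- P{\left(-246,\frac{1}{74} \right)} = - (16 + \frac{4}{74}) = - (16 + 4 \cdot \frac{1}{74}) = - (16 + \frac{2}{37}) = \left(-1\right) \frac{594}{37} = - \frac{594}{37}$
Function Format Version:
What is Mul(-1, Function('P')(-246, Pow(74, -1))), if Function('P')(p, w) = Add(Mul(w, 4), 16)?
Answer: Rational(-594, 37) ≈ -16.054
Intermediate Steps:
Function('P')(p, w) = Add(16, Mul(4, w)) (Function('P')(p, w) = Add(Mul(4, w), 16) = Add(16, Mul(4, w)))
Mul(-1, Function('P')(-246, Pow(74, -1))) = Mul(-1, Add(16, Mul(4, Pow(74, -1)))) = Mul(-1, Add(16, Mul(4, Rational(1, 74)))) = Mul(-1, Add(16, Rational(2, 37))) = Mul(-1, Rational(594, 37)) = Rational(-594, 37)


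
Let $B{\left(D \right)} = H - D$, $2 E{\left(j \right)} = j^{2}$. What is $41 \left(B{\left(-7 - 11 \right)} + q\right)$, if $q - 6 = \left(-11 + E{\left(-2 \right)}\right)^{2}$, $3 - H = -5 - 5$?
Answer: $4838$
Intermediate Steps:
$H = 13$ ($H = 3 - \left(-5 - 5\right) = 3 - -10 = 3 + 10 = 13$)
$E{\left(j \right)} = \frac{j^{2}}{2}$
$q = 87$ ($q = 6 + \left(-11 + \frac{\left(-2\right)^{2}}{2}\right)^{2} = 6 + \left(-11 + \frac{1}{2} \cdot 4\right)^{2} = 6 + \left(-11 + 2\right)^{2} = 6 + \left(-9\right)^{2} = 6 + 81 = 87$)
$B{\left(D \right)} = 13 - D$
$41 \left(B{\left(-7 - 11 \right)} + q\right) = 41 \left(\left(13 - \left(-7 - 11\right)\right) + 87\right) = 41 \left(\left(13 - -18\right) + 87\right) = 41 \left(\left(13 + 18\right) + 87\right) = 41 \left(31 + 87\right) = 41 \cdot 118 = 4838$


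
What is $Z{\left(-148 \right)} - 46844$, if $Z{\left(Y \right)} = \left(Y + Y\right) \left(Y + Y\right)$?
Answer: $40772$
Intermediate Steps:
$Z{\left(Y \right)} = 4 Y^{2}$ ($Z{\left(Y \right)} = 2 Y 2 Y = 4 Y^{2}$)
$Z{\left(-148 \right)} - 46844 = 4 \left(-148\right)^{2} - 46844 = 4 \cdot 21904 - 46844 = 87616 - 46844 = 40772$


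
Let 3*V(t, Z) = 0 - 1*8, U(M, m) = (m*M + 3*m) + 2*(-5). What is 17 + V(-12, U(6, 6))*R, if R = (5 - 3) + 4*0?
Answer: 35/3 ≈ 11.667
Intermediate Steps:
U(M, m) = -10 + 3*m + M*m (U(M, m) = (M*m + 3*m) - 10 = (3*m + M*m) - 10 = -10 + 3*m + M*m)
V(t, Z) = -8/3 (V(t, Z) = (0 - 1*8)/3 = (0 - 8)/3 = (1/3)*(-8) = -8/3)
R = 2 (R = 2 + 0 = 2)
17 + V(-12, U(6, 6))*R = 17 - 8/3*2 = 17 - 16/3 = 35/3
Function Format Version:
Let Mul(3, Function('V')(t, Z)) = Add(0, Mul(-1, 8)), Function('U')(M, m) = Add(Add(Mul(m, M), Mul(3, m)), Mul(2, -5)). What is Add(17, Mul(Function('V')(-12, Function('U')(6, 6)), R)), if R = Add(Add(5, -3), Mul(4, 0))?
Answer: Rational(35, 3) ≈ 11.667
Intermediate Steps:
Function('U')(M, m) = Add(-10, Mul(3, m), Mul(M, m)) (Function('U')(M, m) = Add(Add(Mul(M, m), Mul(3, m)), -10) = Add(Add(Mul(3, m), Mul(M, m)), -10) = Add(-10, Mul(3, m), Mul(M, m)))
Function('V')(t, Z) = Rational(-8, 3) (Function('V')(t, Z) = Mul(Rational(1, 3), Add(0, Mul(-1, 8))) = Mul(Rational(1, 3), Add(0, -8)) = Mul(Rational(1, 3), -8) = Rational(-8, 3))
R = 2 (R = Add(2, 0) = 2)
Add(17, Mul(Function('V')(-12, Function('U')(6, 6)), R)) = Add(17, Mul(Rational(-8, 3), 2)) = Add(17, Rational(-16, 3)) = Rational(35, 3)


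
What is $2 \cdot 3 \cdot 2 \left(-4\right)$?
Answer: $-48$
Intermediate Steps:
$2 \cdot 3 \cdot 2 \left(-4\right) = 6 \left(-8\right) = -48$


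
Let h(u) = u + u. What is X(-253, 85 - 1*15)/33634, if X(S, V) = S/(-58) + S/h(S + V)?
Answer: 13409/89247819 ≈ 0.00015024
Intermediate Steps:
h(u) = 2*u
X(S, V) = -S/58 + S/(2*S + 2*V) (X(S, V) = S/(-58) + S/((2*(S + V))) = S*(-1/58) + S/(2*S + 2*V) = -S/58 + S/(2*S + 2*V))
X(-253, 85 - 1*15)/33634 = ((1/58)*(-253)*(29 - 1*(-253) - (85 - 1*15))/(-253 + (85 - 1*15)))/33634 = ((1/58)*(-253)*(29 + 253 - (85 - 15))/(-253 + (85 - 15)))*(1/33634) = ((1/58)*(-253)*(29 + 253 - 1*70)/(-253 + 70))*(1/33634) = ((1/58)*(-253)*(29 + 253 - 70)/(-183))*(1/33634) = ((1/58)*(-253)*(-1/183)*212)*(1/33634) = (26818/5307)*(1/33634) = 13409/89247819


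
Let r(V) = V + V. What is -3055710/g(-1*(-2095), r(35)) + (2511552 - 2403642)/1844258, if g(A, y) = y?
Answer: -40253643282/922129 ≈ -43653.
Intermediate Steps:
r(V) = 2*V
-3055710/g(-1*(-2095), r(35)) + (2511552 - 2403642)/1844258 = -3055710/(2*35) + (2511552 - 2403642)/1844258 = -3055710/70 + 107910*(1/1844258) = -3055710*1/70 + 53955/922129 = -43653 + 53955/922129 = -40253643282/922129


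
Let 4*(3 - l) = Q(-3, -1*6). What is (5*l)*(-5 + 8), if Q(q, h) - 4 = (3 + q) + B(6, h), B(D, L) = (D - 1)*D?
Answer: -165/2 ≈ -82.500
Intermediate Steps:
B(D, L) = D*(-1 + D) (B(D, L) = (-1 + D)*D = D*(-1 + D))
Q(q, h) = 37 + q (Q(q, h) = 4 + ((3 + q) + 6*(-1 + 6)) = 4 + ((3 + q) + 6*5) = 4 + ((3 + q) + 30) = 4 + (33 + q) = 37 + q)
l = -11/2 (l = 3 - (37 - 3)/4 = 3 - 1/4*34 = 3 - 17/2 = -11/2 ≈ -5.5000)
(5*l)*(-5 + 8) = (5*(-11/2))*(-5 + 8) = -55/2*3 = -165/2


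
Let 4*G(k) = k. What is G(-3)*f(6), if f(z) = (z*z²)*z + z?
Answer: -1953/2 ≈ -976.50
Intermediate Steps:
G(k) = k/4
f(z) = z + z⁴ (f(z) = z³*z + z = z⁴ + z = z + z⁴)
G(-3)*f(6) = ((¼)*(-3))*(6 + 6⁴) = -3*(6 + 1296)/4 = -¾*1302 = -1953/2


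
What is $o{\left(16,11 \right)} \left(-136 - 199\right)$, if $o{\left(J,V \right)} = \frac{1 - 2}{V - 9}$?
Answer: $\frac{335}{2} \approx 167.5$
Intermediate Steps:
$o{\left(J,V \right)} = - \frac{1}{-9 + V}$
$o{\left(16,11 \right)} \left(-136 - 199\right) = - \frac{1}{-9 + 11} \left(-136 - 199\right) = - \frac{1}{2} \left(-335\right) = \left(-1\right) \frac{1}{2} \left(-335\right) = \left(- \frac{1}{2}\right) \left(-335\right) = \frac{335}{2}$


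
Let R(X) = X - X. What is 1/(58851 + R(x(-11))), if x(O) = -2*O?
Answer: 1/58851 ≈ 1.6992e-5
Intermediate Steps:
R(X) = 0
1/(58851 + R(x(-11))) = 1/(58851 + 0) = 1/58851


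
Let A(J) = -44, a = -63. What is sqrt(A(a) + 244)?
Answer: 10*sqrt(2) ≈ 14.142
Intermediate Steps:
sqrt(A(a) + 244) = sqrt(-44 + 244) = sqrt(200) = 10*sqrt(2)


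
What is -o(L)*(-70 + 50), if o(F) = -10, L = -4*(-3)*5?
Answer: -200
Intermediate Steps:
L = 60 (L = 12*5 = 60)
-o(L)*(-70 + 50) = -(-10)*(-70 + 50) = -(-10)*(-20) = -1*200 = -200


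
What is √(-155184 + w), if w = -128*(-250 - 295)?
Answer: 4*I*√5339 ≈ 292.27*I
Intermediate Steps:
w = 69760 (w = -128*(-545) = 69760)
√(-155184 + w) = √(-155184 + 69760) = √(-85424) = 4*I*√5339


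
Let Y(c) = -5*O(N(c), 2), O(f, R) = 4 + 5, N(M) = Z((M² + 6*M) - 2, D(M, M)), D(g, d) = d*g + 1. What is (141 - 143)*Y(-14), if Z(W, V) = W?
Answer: 90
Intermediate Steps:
D(g, d) = 1 + d*g
N(M) = -2 + M² + 6*M (N(M) = (M² + 6*M) - 2 = -2 + M² + 6*M)
O(f, R) = 9
Y(c) = -45 (Y(c) = -5*9 = -45)
(141 - 143)*Y(-14) = (141 - 143)*(-45) = -2*(-45) = 90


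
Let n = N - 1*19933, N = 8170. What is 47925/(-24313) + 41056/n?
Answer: -1561936303/285993819 ≈ -5.4614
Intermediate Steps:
n = -11763 (n = 8170 - 1*19933 = 8170 - 19933 = -11763)
47925/(-24313) + 41056/n = 47925/(-24313) + 41056/(-11763) = 47925*(-1/24313) + 41056*(-1/11763) = -47925/24313 - 41056/11763 = -1561936303/285993819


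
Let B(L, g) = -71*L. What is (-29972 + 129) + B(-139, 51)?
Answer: -19974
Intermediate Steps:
(-29972 + 129) + B(-139, 51) = (-29972 + 129) - 71*(-139) = -29843 + 9869 = -19974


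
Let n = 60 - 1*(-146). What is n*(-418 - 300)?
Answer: -147908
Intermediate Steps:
n = 206 (n = 60 + 146 = 206)
n*(-418 - 300) = 206*(-418 - 300) = 206*(-718) = -147908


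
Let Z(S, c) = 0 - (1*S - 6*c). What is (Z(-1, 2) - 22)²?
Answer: 81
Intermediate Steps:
Z(S, c) = -S + 6*c (Z(S, c) = 0 - (S - 6*c) = 0 + (-S + 6*c) = -S + 6*c)
(Z(-1, 2) - 22)² = ((-1*(-1) + 6*2) - 22)² = ((1 + 12) - 22)² = (13 - 22)² = (-9)² = 81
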